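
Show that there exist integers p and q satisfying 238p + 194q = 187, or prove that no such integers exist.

Any value of 238p + 194q is a multiple of gcd(238, 194) = 2.
But 187 is not a multiple of 2 (it leaves remainder 1).
Hence no integers p, q satisfy the equation.

No, no such integers exist.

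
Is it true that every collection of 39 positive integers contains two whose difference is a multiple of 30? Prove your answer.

There are exactly 30 possible remainders on division by 30.
Since 39 > 30, two of the 39 integers must share a residue class by the pigeonhole principle; call them a and b.
Equal remainders mean a − b ≡ 0 (mod 30), so 30 divides their difference.

Yes.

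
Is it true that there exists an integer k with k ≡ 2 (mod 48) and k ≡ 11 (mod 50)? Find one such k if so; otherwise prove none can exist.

Both moduli are multiples of 2 = gcd(48, 50), so any solution would satisfy k ≡ 2 and k ≡ 11 modulo 2 simultaneously.
But 2 mod 2 = 0 while 11 mod 2 = 1, a contradiction.
Hence the system has no solution.

No such integer exists.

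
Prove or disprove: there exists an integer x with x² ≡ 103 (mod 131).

No such integer exists.

131 is prime, so by Euler's criterion 103 is a square mod 131 iff 103^((131−1)/2) = 103^65 ≡ 1 (mod 131).
Repeated squaring mod 131: 103^2 = 10609 ≡ 129; 103^4 ≡ 129² = 16641 ≡ 4; 103^8 ≡ 4² = 16 ≡ 16; 103^16 ≡ 16² = 256 ≡ 125; 103^32 ≡ 125² = 15625 ≡ 36; 103^64 ≡ 36² = 1296 ≡ 117.
Since 65 = 64 + 1, 103^65 ≡ 117 · 103; multiplying out mod 131: 117·103 = 12051 ≡ 130. Thus 103^65 ≡ 130 ≡ −1 (mod 131).
By Euler's criterion 103 is a quadratic non-residue mod 131: no x satisfies x² ≡ 103 (mod 131).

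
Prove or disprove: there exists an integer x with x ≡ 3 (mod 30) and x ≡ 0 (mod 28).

Both moduli are multiples of 2 = gcd(30, 28), so any solution would satisfy x ≡ 3 and x ≡ 0 modulo 2 simultaneously.
However 3 ≡ 1 and 0 ≡ 0 (mod 2), and 1 ≠ 0.
Therefore no such x exists.

No such integer exists.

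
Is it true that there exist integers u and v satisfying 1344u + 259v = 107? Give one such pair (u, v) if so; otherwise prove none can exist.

gcd(1344, 259) = 7, so every integer of the form 1344u + 259v is a multiple of 7.
But 107 = 7·15 + 2, so 7 ∤ 107.
Hence no integers u, v satisfy the equation.

No such integers exist.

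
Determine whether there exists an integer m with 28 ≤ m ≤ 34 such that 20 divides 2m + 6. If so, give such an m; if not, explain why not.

For m = 28, 29, …, 34 the values of 2m + 6 modulo 20 are 2, 4, 6, 8, 10, 12, 14 respectively.
Since 0 is absent from this list, 20 ∤ 2m + 6 for every m with 28 ≤ m ≤ 34.

No, no such integer m in that range exists.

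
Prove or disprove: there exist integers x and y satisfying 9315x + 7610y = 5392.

gcd(9315, 7610) = 5, so every integer of the form 9315x + 7610y is a multiple of 5.
But 5392 is not a multiple of 5 (it leaves remainder 2).
So the equation is unsolvable over ℤ.

There are no such integers.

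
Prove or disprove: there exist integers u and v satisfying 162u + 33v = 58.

gcd(162, 33) = 3, so every integer of the form 162u + 33v is a multiple of 3.
However 58 leaves remainder 1 on division by 3.
Hence no integers u, v satisfy the equation.

There are no such integers.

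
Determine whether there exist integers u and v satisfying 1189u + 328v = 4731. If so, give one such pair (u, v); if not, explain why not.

No, no such integers exist.

gcd(1189, 328) = 41, so every integer of the form 1189u + 328v is a multiple of 41.
However 4731 leaves remainder 16 on division by 41.
Hence no integers u, v satisfy the equation.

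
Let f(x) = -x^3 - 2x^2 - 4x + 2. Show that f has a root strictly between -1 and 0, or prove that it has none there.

f(-1) = 5 and f(0) = 2, both positive.
The derivative f'(x) = -3x^2 - 4x - 4 is a quadratic with discriminant (-4)² − 4·(-3)·(-4) = -32 < 0; it never vanishes, so it is always negative (sign of the leading coefficient).
So f is strictly decreasing; between -1 and 0 its values lie between f(-1) = 5 and f(0) = 2, all positive. Therefore f has no root in (-1, 0).

No.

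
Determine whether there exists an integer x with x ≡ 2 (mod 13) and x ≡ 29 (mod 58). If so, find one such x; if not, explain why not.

The moduli 13 and 58 are coprime, so by the Chinese Remainder Theorem a unique solution modulo 754 exists.
Write x = 2 + 13t and require 2 + 13t ≡ 29 (mod 58), i.e. 13t ≡ 27 (mod 58).
Since 13·9 = 117 = 2·58 + 1, the inverse of 13 mod 58 is 9.
Therefore t ≡ 9·27 = 243 ≡ 11 (mod 58).
With t = 11: x = 2 + 13·11 = 145.
Indeed 145 ≡ 2 (mod 13) and 145 ≡ 29 (mod 58).

x = 145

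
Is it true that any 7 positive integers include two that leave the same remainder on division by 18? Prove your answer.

No; for instance {12, 13, 14, 15, 16, 17, 18} is a counterexample.

Consider the 7 integers 12, 13, …, 18. They lie in distinct residue classes modulo 18, since 7 ≤ 18.
Hence this collection has no pair with equal remainders mod 18, disproving the claim.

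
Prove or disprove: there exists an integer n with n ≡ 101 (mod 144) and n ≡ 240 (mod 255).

gcd(144, 255) = 3. If n ≡ 101 (mod 144) and n ≡ 240 (mod 255), then n ≡ 101 (mod 3) and n ≡ 240 (mod 3).
But 101 mod 3 = 2 while 240 mod 3 = 0, a contradiction.
Therefore no such n exists.

There is no such integer.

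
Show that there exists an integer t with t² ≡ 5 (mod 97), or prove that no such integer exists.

There is no such integer.

97 is prime, so by Euler's criterion 5 is a square mod 97 iff 5^((97−1)/2) = 5^48 ≡ 1 (mod 97).
Squaring successively (mod 97): 5^2 = 25 ≡ 25; 5^4 ≡ 25² = 625 ≡ 43; 5^8 ≡ 43² = 1849 ≡ 6; 5^16 ≡ 6² = 36 ≡ 36; 5^32 ≡ 36² = 1296 ≡ 35.
Since 48 = 32 + 16, 5^48 ≡ 35 · 36; multiplying out mod 97: 35·36 = 1260 ≡ 96. Thus 5^48 ≡ 96 ≡ −1 (mod 97).
The value −1 means 5 is a non-residue modulo 97, so t² ≡ 5 (mod 97) is impossible.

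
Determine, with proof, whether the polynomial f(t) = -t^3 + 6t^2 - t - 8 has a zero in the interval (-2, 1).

Such a root exists.

f(-2) = 26 and f(1) = -4, which have opposite signs.
Since f is a polynomial it is continuous on [-2, 1].
By the Intermediate Value Theorem, f takes the value 0 somewhere in the open interval.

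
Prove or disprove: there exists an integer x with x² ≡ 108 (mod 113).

No, no such integer exists.

Apply Euler's criterion with the prime 113: 108 is a quadratic residue iff 108^56 ≡ 1 (mod 113), and a non-residue iff it is ≡ −1.
Repeated squaring mod 113: 108^2 = 11664 ≡ 25; 108^4 ≡ 25² = 625 ≡ 60; 108^8 ≡ 60² = 3600 ≡ 97; 108^16 ≡ 97² = 9409 ≡ 30; 108^32 ≡ 30² = 900 ≡ 109.
Since 56 = 32 + 16 + 8, 108^56 ≡ 109 · 30 · 97; multiplying out mod 113: 109·30 = 3270 ≡ 106, then 106·97 = 10282 ≡ 112. Thus 108^56 ≡ 112 ≡ −1 (mod 113).
The value −1 means 108 is a non-residue modulo 113, so x² ≡ 108 (mod 113) is impossible.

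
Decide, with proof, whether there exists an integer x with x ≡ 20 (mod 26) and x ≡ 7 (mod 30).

There is no such integer.

Reduce both congruences modulo 2, which divides 26 and 30: they say x ≡ 20 (mod 2) and x ≡ 7 (mod 2).
These are incompatible: 20 − 7 = 13 is not divisible by 2.
So no integer satisfies both congruences.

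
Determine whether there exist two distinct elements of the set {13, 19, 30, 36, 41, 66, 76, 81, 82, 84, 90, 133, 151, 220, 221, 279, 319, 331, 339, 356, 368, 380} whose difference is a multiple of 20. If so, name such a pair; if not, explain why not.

13 and 133 are such a pair.

13 mod 20 = 13 and 133 mod 20 = 13, so 133 − 13 = 120 = 6·20.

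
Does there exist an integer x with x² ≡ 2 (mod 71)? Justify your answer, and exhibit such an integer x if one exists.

x = 12

Take x = 12. Then 12² = 144 = 2·71 + 2, so 12² ≡ 2 (mod 71).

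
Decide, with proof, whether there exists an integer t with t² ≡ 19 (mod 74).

No, no such integer exists.

The prime 37 divides 74, so t² ≡ 19 (mod 74) would force t² ≡ 19 (mod 37).
37 is prime, so by Euler's criterion 19 is a square mod 37 iff 19^((37−1)/2) = 19^18 ≡ 1 (mod 37).
Repeated squaring mod 37: 19^2 = 361 ≡ 28; 19^4 ≡ 28² = 784 ≡ 7; 19^8 ≡ 7² = 49 ≡ 12; 19^16 ≡ 12² = 144 ≡ 33.
Since 18 = 16 + 2, 19^18 ≡ 33 · 28; multiplying out mod 37: 33·28 = 924 ≡ 36. Thus 19^18 ≡ 36 ≡ −1 (mod 37).
The value −1 means 19 is a non-residue modulo 37, so t² ≡ 19 (mod 37) is impossible.
So 19 is not a square mod 37, and hence 19 is not a square mod 74.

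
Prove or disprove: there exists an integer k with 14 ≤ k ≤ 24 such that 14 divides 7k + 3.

At k = 14, 7·14 + 3 = 101 ≡ 3 (mod 14), and each step in k adds 7, giving residues 3, 10, 3, 10, 3, 10, 3, 10, 3, 10, 3 for k = 14, 15, …, 24.
Since 0 is absent from this list, 14 ∤ 7k + 3 for every k with 14 ≤ k ≤ 24.

There is no such integer k in that range.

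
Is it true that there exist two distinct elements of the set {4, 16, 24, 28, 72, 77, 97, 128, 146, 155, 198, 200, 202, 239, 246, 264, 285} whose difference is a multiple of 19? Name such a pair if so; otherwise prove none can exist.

Residues mod 19: 4↦4, 16↦16, 24↦5, 28↦9, 72↦15, 77↦1, 97↦2, 128↦14, 146↦13, 155↦3, 198↦8, 200↦10, 202↦12, 239↦11, 246↦18, 264↦17, 285↦0.
All 17 residues are distinct, so no two elements differ by a multiple of 19.

No, no such pair exists.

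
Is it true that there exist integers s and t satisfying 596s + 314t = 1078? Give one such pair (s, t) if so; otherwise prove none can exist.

gcd(596, 314) = 2, and 2 divides 1078, so integer solutions exist.
Dividing through by 2 reduces the equation to 298s + 157t = 539.
Euclidean algorithm: 298 = 1·157 + 141, 157 = 1·141 + 16, 141 = 8·16 + 13, 16 = 1·13 + 3, 13 = 4·3 + 1, 3 = 3·1 + 0.
Back-substituting, 1 = 13 − 4·3 = 13 − 4·(16 − 1·13) = −4·16 + 5·13 = −4·16 + 5·(141 − 8·16) = 5·141 − 44·16 = 5·141 − 44·(157 − 1·141) = −44·157 + 49·141 = −44·157 + 49·(298 − 1·157) = 49·298 − 93·157; that is, 298·49 + 157·(-93) = 1.
Times 539: 298·26411 + 157·(-50127) = 539, so (26411, -50127) solves it.
Shifting by a multiple of (157, −298) keeps it a solution: s = 26411 − 168·157 = 35, t = -50127 + 168·298 = -63.
Check: 596·35 + 314·(-63) = 20860 − 19782 = 1078. ✓

s = 35, t = -63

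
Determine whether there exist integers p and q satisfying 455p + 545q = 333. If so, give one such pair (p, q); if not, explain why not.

Any value of 455p + 545q is a multiple of gcd(455, 545) = 5.
However 333 leaves remainder 3 on division by 5.
Hence no integers p, q satisfy the equation.

No, no such integers exist.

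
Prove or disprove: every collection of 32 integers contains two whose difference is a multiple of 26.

Partition the integers by their residue mod 26; there are 26 classes.
Placing 32 integers into 26 classes, some class receives at least two — say a and b.
Equal remainders mean a − b ≡ 0 (mod 26), so 26 divides their difference.

Yes, this is always true.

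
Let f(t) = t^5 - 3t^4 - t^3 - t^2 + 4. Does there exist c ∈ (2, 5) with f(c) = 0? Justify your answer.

f(2) = -24 and f(5) = 1104, which have opposite signs.
f is continuous everywhere (it is a polynomial), in particular on [2, 5].
The Intermediate Value Theorem then guarantees some c ∈ (2, 5) with f(c) = 0.

Such a root exists.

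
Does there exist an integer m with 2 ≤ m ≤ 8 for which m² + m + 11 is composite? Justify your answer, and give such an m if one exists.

The values for m = 2, 3, …, 8 are 17, 23, 31, 41, 53, 67, 83, and each of these is prime.
So no value in the range makes the expression composite.

No, no such integer m in that range exists.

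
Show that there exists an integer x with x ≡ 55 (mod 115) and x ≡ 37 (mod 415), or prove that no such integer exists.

There is no such integer.

Reduce both congruences modulo 5, which divides 115 and 415: they say x ≡ 55 (mod 5) and x ≡ 37 (mod 5).
But 55 mod 5 = 0 while 37 mod 5 = 2, a contradiction.
Hence the system has no solution.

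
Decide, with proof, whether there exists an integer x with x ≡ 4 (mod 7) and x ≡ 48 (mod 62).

x = 172

The moduli 7 and 62 are coprime, so by the Chinese Remainder Theorem a unique solution modulo 434 exists.
Any solution of the first congruence is x = 4 + 7t; substituting into the second, 7t ≡ 48 − 4 ≡ 44 (mod 62).
Since 7·9 = 63 = 1·62 + 1, the inverse of 7 mod 62 is 9.
Therefore t ≡ 9·44 = 396 ≡ 24 (mod 62).
With t = 24: x = 4 + 7·24 = 172.
Check: 172 mod 7 = 4, 172 mod 62 = 48. ✓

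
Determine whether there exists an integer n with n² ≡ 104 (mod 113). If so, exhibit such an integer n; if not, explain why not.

n = 68 works: 68² = 4624, and 4624 − 104 = 4520 = 40·113.

n = 68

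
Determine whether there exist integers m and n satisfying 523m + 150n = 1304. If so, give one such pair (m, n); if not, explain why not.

Since gcd(523, 150) = 1, every integer is an integer combination of 523 and 150.
Dividing repeatedly: 523 = 3·150 + 73, 150 = 2·73 + 4, 73 = 18·4 + 1, 4 = 4·1 + 0.
Working back up the chain: 1 = 73 − 18·4 = 73 − 18·(150 − 2·73) = −18·150 + 37·73 = −18·150 + 37·(523 − 3·150) = 37·523 − 129·150. So 523·37 + 150·(-129) = 1.
Scaling by 1304 gives the particular solution (m, n) = (48248, -168216).
Subtracting 321·150 from m and adding 321·523 to n gives the tidier solution (98, -333).
Indeed 523·98 + 150·(-333) = 51254 − 49950 = 1304.

m = 98, n = -333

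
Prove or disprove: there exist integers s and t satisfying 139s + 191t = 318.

s = 60, t = -42

Since gcd(139, 191) = 1, every integer is an integer combination of 139 and 191.
Euclidean algorithm: 191 = 1·139 + 52, 139 = 2·52 + 35, 52 = 1·35 + 17, 35 = 2·17 + 1, 17 = 17·1 + 0.
Unwinding: 1 = 35 − 2·17 = 35 − 2·(52 − 1·35) = −2·52 + 3·35 = −2·52 + 3·(139 − 2·52) = 3·139 − 8·52 = 3·139 − 8·(191 − 1·139) = −8·191 + 11·139, i.e. 139·11 + 191·(-8) = 1.
Scaling by 318 gives the particular solution (s, t) = (3498, -2544).
Shifting by a multiple of (191, −139) keeps it a solution: s = 3498 − 18·191 = 60, t = -2544 + 18·139 = -42.
Check: 139·60 + 191·(-42) = 8340 − 8022 = 318. ✓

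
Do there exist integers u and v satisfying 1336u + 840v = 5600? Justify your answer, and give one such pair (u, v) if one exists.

gcd(1336, 840) = 8, and 8 divides 5600, so integer solutions exist.
Dividing through by 8 reduces the equation to 167u + 105v = 700.
Dividing repeatedly: 167 = 1·105 + 62, 105 = 1·62 + 43, 62 = 1·43 + 19, 43 = 2·19 + 5, 19 = 3·5 + 4, 5 = 1·4 + 1, 4 = 4·1 + 0.
Back-substituting, 1 = 5 − 1·4 = 5 − (19 − 3·5) = −19 + 4·5 = −19 + 4·(43 − 2·19) = 4·43 − 9·19 = 4·43 − 9·(62 − 1·43) = −9·62 + 13·43 = −9·62 + 13·(105 − 1·62) = 13·105 − 22·62 = 13·105 − 22·(167 − 1·105) = −22·167 + 35·105; that is, 167·(-22) + 105·35 = 1.
Scaling by 700 gives the particular solution (u, v) = (-15400, 24500).
Shifting by a multiple of (105, −167) keeps it a solution: u = -15400 + 147·105 = 35, v = 24500 − 147·167 = -49.
Indeed 1336·35 + 840·(-49) = 46760 − 41160 = 5600.

u = 35, v = -49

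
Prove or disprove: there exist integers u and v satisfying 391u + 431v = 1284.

391 and 431 are coprime, so 391u + 431v ranges over all of ℤ.
Euclidean algorithm: 431 = 1·391 + 40, 391 = 9·40 + 31, 40 = 1·31 + 9, 31 = 3·9 + 4, 9 = 2·4 + 1, 4 = 4·1 + 0.
Unwinding: 1 = 9 − 2·4 = 9 − 2·(31 − 3·9) = −2·31 + 7·9 = −2·31 + 7·(40 − 1·31) = 7·40 − 9·31 = 7·40 − 9·(391 − 9·40) = −9·391 + 88·40 = −9·391 + 88·(431 − 1·391) = 88·431 − 97·391, i.e. 391·(-97) + 431·88 = 1.
Times 1284: 391·(-124548) + 431·112992 = 1284, so (-124548, 112992) solves it.
Shifting by a multiple of (431, −391) keeps it a solution: u = -124548 + 289·431 = 11, v = 112992 − 289·391 = -7.
Indeed 391·11 + 431·(-7) = 4301 − 3017 = 1284.

u = 11, v = -7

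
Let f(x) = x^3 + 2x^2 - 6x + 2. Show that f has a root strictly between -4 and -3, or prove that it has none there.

Yes, f has a root in the interval.

f(-4) = -6 and f(-3) = 11, which have opposite signs.
Since f is a polynomial it is continuous on [-4, -3].
By the Intermediate Value Theorem, f takes the value 0 somewhere in the open interval.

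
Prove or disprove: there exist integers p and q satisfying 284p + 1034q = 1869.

Any value of 284p + 1034q is a multiple of gcd(284, 1034) = 2.
But 1869 is not a multiple of 2 (it leaves remainder 1).
Hence no integers p, q satisfy the equation.

No such integers exist.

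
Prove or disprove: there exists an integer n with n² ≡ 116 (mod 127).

There is no such integer.

127 is prime, so by Euler's criterion 116 is a square mod 127 iff 116^((127−1)/2) = 116^63 ≡ 1 (mod 127).
Squaring successively (mod 127): 116^2 = 13456 ≡ 121; 116^4 ≡ 121² = 14641 ≡ 36; 116^8 ≡ 36² = 1296 ≡ 26; 116^16 ≡ 26² = 676 ≡ 41; 116^32 ≡ 41² = 1681 ≡ 30.
Since 63 = 32 + 16 + 8 + 4 + 2 + 1, 116^63 ≡ 30 · 41 · 26 · 36 · 121 · 116; multiplying out mod 127: 30·41 = 1230 ≡ 87, then 87·26 = 2262 ≡ 103, then 103·36 = 3708 ≡ 25, then 25·121 = 3025 ≡ 104, then 104·116 = 12064 ≡ 126. Thus 116^63 ≡ 126 ≡ −1 (mod 127).
The value −1 means 116 is a non-residue modulo 127, so n² ≡ 116 (mod 127) is impossible.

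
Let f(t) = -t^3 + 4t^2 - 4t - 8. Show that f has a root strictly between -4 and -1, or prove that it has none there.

No.

f(-4) = 136 and f(-1) = 1, both positive, so a sign-change argument is unavailable; we show f keeps this sign on the whole interval.
Substitute t = -1 − u, where 0 < u < 3 on the interval. Expanding, f(-1 − u) = u^3 + 7u^2 + 15u + 1.
All 4 nonzero coefficients of this polynomial in u are positive; hence for u > 0 the value is a sum of positive terms (the constant 1 among them).
Therefore f(t) > 0 throughout (-4, -1), and f has no zero there.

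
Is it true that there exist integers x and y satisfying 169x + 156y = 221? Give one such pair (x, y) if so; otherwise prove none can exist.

Every value of 169x + 156y is a multiple of gcd(169, 156) = 13; since 13 ∣ 221, solutions exist.
Dividing through by 13 reduces the equation to 13x + 12y = 17.
Dividing repeatedly: 13 = 1·12 + 1, 12 = 12·1 + 0.
Back-substituting, 1 = 13 − 1·12; that is, 13·1 + 12·(-1) = 1.
Times 17: 13·17 + 12·(-17) = 17, so (17, -17) solves it.
Shifting by a multiple of (12, −13) keeps it a solution: x = 17 − 1·12 = 5, y = -17 + 1·13 = -4.
Indeed 169·5 + 156·(-4) = 845 − 624 = 221.

x = 5, y = -4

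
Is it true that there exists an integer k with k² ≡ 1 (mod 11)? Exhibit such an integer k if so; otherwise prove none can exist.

k = 10 works: 10² = 100, and 100 − 1 = 99 = 9·11.

k = 10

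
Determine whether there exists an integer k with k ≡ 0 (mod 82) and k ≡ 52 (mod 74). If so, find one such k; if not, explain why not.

k = 2050

gcd(82, 74) = 2. A simultaneous solution exists iff 0 ≡ 52 (mod 2); here 0 mod 2 = 0 = 52 mod 2, so it does.
Put k = 0 + 82t, so we need 82t ≡ 52 (mod 74), equivalently (divide by 2) 41t ≡ 26 (mod 37).
41 ≡ 4 (mod 37), so this reads 4t ≡ 26 (mod 37). To invert 4 modulo 37: 37 = 9·4 + 1, 4 = 4·1 + 0, and unwinding, 1 = 37 − 9·4. Thus 4⁻¹ ≡ -9 ≡ 28 (mod 37).
Multiplying by 28: t ≡ 28·26 = 728 ≡ 25 (mod 37).
Then k = 0 + 82·25 = 2050.
Indeed 2050 ≡ 0 (mod 82) and 2050 ≡ 52 (mod 74).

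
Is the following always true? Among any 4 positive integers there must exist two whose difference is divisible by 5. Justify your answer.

No; for instance {1, 2, 3, 4} is a counterexample.

Try 4 consecutive integers, 1, 2, 3, 4. Their remainders mod 5 are 1, 2, 3, 4 — pairwise different, as any 4 ≤ 5 consecutive integers have distinct residues.
Any two of them differ by at most 3 < 5 and by at least 1, so no difference is a multiple of 5.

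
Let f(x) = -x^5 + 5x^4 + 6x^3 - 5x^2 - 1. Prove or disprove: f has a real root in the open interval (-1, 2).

Such a root exists.

f(-1) = -6 and f(2) = 75, which have opposite signs.
As a polynomial, f is continuous on every closed interval.
By the Intermediate Value Theorem f must vanish at some point of (-1, 2).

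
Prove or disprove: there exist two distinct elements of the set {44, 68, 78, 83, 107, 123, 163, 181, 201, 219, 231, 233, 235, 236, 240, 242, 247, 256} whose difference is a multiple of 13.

Both 44 and 83 leave remainder 5 on division by 13; their difference 39 = 3·13 is a multiple of 13.

The pair (44, 83) works.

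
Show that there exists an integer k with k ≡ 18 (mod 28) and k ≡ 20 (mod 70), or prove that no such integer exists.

Both moduli are multiples of 14 = gcd(28, 70), so any solution would satisfy k ≡ 18 and k ≡ 20 modulo 14 simultaneously.
These are incompatible: 18 − 20 = -2 is not divisible by 14.
Hence the system has no solution.

There is no such integer.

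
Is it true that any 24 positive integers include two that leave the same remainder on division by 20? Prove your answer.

Each integer lies in one of the 20 residue classes modulo 20.
Since 24 > 20, two of the 24 integers must share a residue class by the pigeonhole principle; call them a and b.
That is, a and b leave the same remainder on division by 20, as claimed.

Yes.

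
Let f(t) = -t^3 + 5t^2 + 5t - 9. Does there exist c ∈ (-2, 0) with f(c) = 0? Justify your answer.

f(-2) = 9 and f(0) = -9, which have opposite signs.
As a polynomial, f is continuous on every closed interval.
By the Intermediate Value Theorem, f takes the value 0 somewhere in the open interval.

Yes, such a c exists.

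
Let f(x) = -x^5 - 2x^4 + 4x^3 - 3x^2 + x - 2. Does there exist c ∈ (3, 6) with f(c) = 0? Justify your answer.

The endpoint values f(3) = -323 and f(6) = -9608 are both negative. Claim: f(x) < 0 for every x in (3, 6).
Substitute x = 3 + u, where 0 < u < 3 on the interval. Expanding, f(3 + u) = -u^5 - 17u^4 - 110u^3 - 345u^2 - 530u - 323.
The nonzero coefficients here are all negative, so for u > 0 every term is negative (or zero), and the constant term -323 is strictly negative.
So f is strictly negative on (3, 6); no root exists in the interval.

No such root exists.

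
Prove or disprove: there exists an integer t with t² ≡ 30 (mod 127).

t = 86

Take t = 86. Then 86² = 7396 = 58·127 + 30, so 86² ≡ 30 (mod 127).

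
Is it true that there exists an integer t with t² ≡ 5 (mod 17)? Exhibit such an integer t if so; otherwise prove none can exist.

Since (17 − t)² ≡ t² (mod 17), it suffices to square t = 0, 1, …, 8: the residues are 0, 1, 4, 9, 16, 8, 2, 15, 13.
The set of squares mod 17 is therefore {0, 1, 2, 4, 8, 9, 13, 15, 16}, which does not contain 5.
Therefore t² ≡ 5 (mod 17) has no solution.

No, no such integer exists.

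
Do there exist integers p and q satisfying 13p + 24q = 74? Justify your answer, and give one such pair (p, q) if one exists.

Since gcd(13, 24) = 1, every integer is an integer combination of 13 and 24.
Dividing repeatedly: 24 = 1·13 + 11, 13 = 1·11 + 2, 11 = 5·2 + 1, 2 = 2·1 + 0.
Back-substituting, 1 = 11 − 5·2 = 11 − 5·(13 − 1·11) = −5·13 + 6·11 = −5·13 + 6·(24 − 1·13) = 6·24 − 11·13; that is, 13·(-11) + 24·6 = 1.
Times 74: 13·(-814) + 24·444 = 74, so (-814, 444) solves it.
The general solution is p = -814 + 24k, q = 444 − 13k; taking k = 34 gives the smaller pair p = 2, q = 2.
Indeed 13·2 + 24·2 = 26 + 48 = 74.

p = 2, q = 2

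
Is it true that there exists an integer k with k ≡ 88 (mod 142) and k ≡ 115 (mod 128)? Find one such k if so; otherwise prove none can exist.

gcd(142, 128) = 2. If k ≡ 88 (mod 142) and k ≡ 115 (mod 128), then k ≡ 88 (mod 2) and k ≡ 115 (mod 2).
These are incompatible: 88 − 115 = -27 is not divisible by 2.
Hence the system has no solution.

No, no such integer exists.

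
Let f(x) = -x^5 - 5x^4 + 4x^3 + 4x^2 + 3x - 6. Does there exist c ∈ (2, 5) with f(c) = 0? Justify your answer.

f(2) = -64 and f(5) = -5641, both negative, so a sign-change argument is unavailable; we show f keeps this sign on the whole interval.
Substitute x = 2 + u, where 0 < u < 3 on the interval. Expanding, f(2 + u) = -u^5 - 15u^4 - 76u^3 - 172u^2 - 173u - 64.
All 6 nonzero coefficients of this polynomial in u are negative; hence for u > 0 the value is a sum of negative terms (the constant -64 among them).
Therefore f(x) < 0 throughout (2, 5), and f has no zero there.

No such root exists.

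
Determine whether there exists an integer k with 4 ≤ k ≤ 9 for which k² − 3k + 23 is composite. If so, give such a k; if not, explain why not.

At k = 8: 8² − 3·8 + 23 = 63 = 3·21, which is composite.

k = 8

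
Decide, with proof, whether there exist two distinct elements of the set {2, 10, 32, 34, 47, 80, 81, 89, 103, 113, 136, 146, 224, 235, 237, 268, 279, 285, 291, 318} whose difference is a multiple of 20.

No, no such pair exists.

Reduce each element modulo 20: 2↦2, 10↦10, 32↦12, 34↦14, 47↦7, 80↦0, 81↦1, 89↦9, 103↦3, 113↦13, 136↦16, 146↦6, 224↦4, 235↦15, 237↦17, 268↦8, 279↦19, 285↦5, 291↦11, 318↦18.
No residue repeats among the 20 elements, so no pair has difference ≡ 0 (mod 20).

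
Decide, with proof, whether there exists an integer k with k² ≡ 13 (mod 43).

k = 23

k = 23 works: 23² = 529, and 529 − 13 = 516 = 12·43.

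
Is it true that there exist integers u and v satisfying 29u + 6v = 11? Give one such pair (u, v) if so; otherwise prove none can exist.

u = 1, v = -3

29 and 6 are coprime, so 29u + 6v ranges over all of ℤ.
Euclidean algorithm: 29 = 4·6 + 5, 6 = 1·5 + 1, 5 = 5·1 + 0.
Back-substituting, 1 = 6 − 1·5 = 6 − (29 − 4·6) = −29 + 5·6; that is, 29·(-1) + 6·5 = 1.
Scaling by 11 gives the particular solution (u, v) = (-11, 55).
Shifting by a multiple of (6, −29) keeps it a solution: u = -11 + 2·6 = 1, v = 55 − 2·29 = -3.
Check: 29·1 + 6·(-3) = 29 − 18 = 11. ✓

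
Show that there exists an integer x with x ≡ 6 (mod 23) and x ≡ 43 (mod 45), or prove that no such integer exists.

Since 23 and 45 share no common factor, CRT says the pair of congruences has a solution (unique mod 1035).
Any solution of the first congruence is x = 6 + 23t; substituting into the second, 23t ≡ 43 − 6 ≡ 37 (mod 45).
Invert 23 mod 45 by the Euclidean algorithm: 45 = 1·23 + 22, 23 = 1·22 + 1, 22 = 22·1 + 0; back-substituting, 1 = 23 − 1·22 = 23 − (45 − 1·23) = −45 + 2·23. Hence 23·2 ≡ 1, so 23⁻¹ ≡ 2 (mod 45).
Therefore t ≡ 2·37 = 74 ≡ 29 (mod 45).
Taking t = 29 gives x = 6 + 23·29 = 673.
Verify: 673 = 29·23 + 6 and 673 = 14·45 + 43. ✓

x = 673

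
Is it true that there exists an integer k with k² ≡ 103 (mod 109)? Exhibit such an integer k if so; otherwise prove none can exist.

109 is prime, so by Euler's criterion 103 is a square mod 109 iff 103^((109−1)/2) = 103^54 ≡ 1 (mod 109).
Repeated squaring mod 109: 103^2 = 10609 ≡ 36; 103^4 ≡ 36² = 1296 ≡ 97; 103^8 ≡ 97² = 9409 ≡ 35; 103^16 ≡ 35² = 1225 ≡ 26; 103^32 ≡ 26² = 676 ≡ 22.
Since 54 = 32 + 16 + 4 + 2, 103^54 ≡ 22 · 26 · 97 · 36; multiplying out mod 109: 22·26 = 572 ≡ 27, then 27·97 = 2619 ≡ 3, then 3·36 = 108 ≡ 108. Thus 103^54 ≡ 108 ≡ −1 (mod 109).
The value −1 means 103 is a non-residue modulo 109, so k² ≡ 103 (mod 109) is impossible.

There is no such integer.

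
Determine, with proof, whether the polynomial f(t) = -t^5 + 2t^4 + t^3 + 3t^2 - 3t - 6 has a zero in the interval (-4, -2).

No.

The endpoint values f(-4) = 1526 and f(-2) = 68 are both positive. Claim: f(t) > 0 for every t in (-4, -2).
Shift to the endpoint -2: with t = -2 − u (0 < u < 2), one computes f(-2 − u) = u^5 + 12u^4 + 55u^3 + 125u^2 + 147u + 68.
The nonzero coefficients here are all positive, so for u > 0 every term is positive (or zero), and the constant term 68 is strictly positive.
So f is strictly positive on (-4, -2); no root exists in the interval.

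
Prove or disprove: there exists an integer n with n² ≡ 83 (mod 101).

No, no such integer exists.

Apply Euler's criterion with the prime 101: 83 is a quadratic residue iff 83^50 ≡ 1 (mod 101), and a non-residue iff it is ≡ −1.
Squaring successively (mod 101): 83^2 = 6889 ≡ 21; 83^4 ≡ 21² = 441 ≡ 37; 83^8 ≡ 37² = 1369 ≡ 56; 83^16 ≡ 56² = 3136 ≡ 5; 83^32 ≡ 5² = 25 ≡ 25.
Since 50 = 32 + 16 + 2, 83^50 ≡ 25 · 5 · 21; multiplying out mod 101: 25·5 = 125 ≡ 24, then 24·21 = 504 ≡ 100. Thus 83^50 ≡ 100 ≡ −1 (mod 101).
The value −1 means 83 is a non-residue modulo 101, so n² ≡ 83 (mod 101) is impossible.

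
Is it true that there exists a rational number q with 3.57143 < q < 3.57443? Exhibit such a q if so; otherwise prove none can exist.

Look for a denominator N such that an integer falls strictly between N·3.57143 and N·3.57443. N = 54 works: 54·3.57143 = 192.85722 < 193 < 193.01922 = 54·3.57443.
Hence 193/54 is a rational number with 3.57143 < 193/54 < 3.57443.

q = 193/54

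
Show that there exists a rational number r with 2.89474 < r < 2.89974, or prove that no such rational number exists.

r = 84/29

Look for a denominator N such that an integer falls strictly between N·2.89474 and N·2.89974. N = 29 works: 29·2.89474 = 83.94746 < 84 < 84.09246 = 29·2.89974.
Dividing back, 2.89474 < 84/29 < 2.89974, and 84/29 is rational.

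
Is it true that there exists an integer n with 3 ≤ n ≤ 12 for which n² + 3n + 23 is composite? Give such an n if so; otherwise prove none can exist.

At n = 4: 4² + 3·4 + 23 = 51 = 3·17, which is composite.

n = 4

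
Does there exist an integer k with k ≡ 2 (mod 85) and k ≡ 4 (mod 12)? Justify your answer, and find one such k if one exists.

k = 172

Since 85 and 12 share no common factor, CRT says the pair of congruences has a solution (unique mod 1020).
Write k = 2 + 85t and require 2 + 85t ≡ 4 (mod 12), i.e. 85t ≡ 2 (mod 12).
85 ≡ 1 (mod 12), so this reads 1t ≡ 2 (mod 12). So t ≡ 2 (mod 12).
With t = 2: k = 2 + 85·2 = 172.
Verify: 172 = 2·85 + 2 and 172 = 14·12 + 4. ✓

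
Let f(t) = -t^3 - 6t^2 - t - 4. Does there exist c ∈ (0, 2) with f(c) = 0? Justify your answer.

f(0) = -4 and f(2) = -38, both negative, so a sign-change argument is unavailable; we show f keeps this sign on the whole interval.
The nonzero coefficients of f are all negative, so for t > 0 every term of f(t) is negative (the constant term -4 strictly so).
So f is strictly negative on (0, 2); no root exists in the interval.

No such root exists.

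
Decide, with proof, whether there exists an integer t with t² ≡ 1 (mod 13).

Take t = 12. Then 12² = 144 = 11·13 + 1, so 12² ≡ 1 (mod 13).

t = 12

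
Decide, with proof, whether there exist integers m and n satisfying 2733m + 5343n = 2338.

Both 2733 and 5343 are divisible by gcd(2733, 5343) = 3, hence so is any combination 2733m + 5343n.
However 2338 leaves remainder 1 on division by 3.
Therefore 2733m + 5343n = 2338 has no solution in integers.

There are no such integers.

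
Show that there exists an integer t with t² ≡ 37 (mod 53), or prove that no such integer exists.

t = 14 works: 14² = 196, and 196 − 37 = 159 = 3·53.

t = 14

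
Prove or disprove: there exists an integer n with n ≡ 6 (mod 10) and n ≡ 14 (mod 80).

Both moduli are multiples of 10 = gcd(10, 80), so any solution would satisfy n ≡ 6 and n ≡ 14 modulo 10 simultaneously.
These are incompatible: 6 − 14 = -8 is not divisible by 10.
Hence the system has no solution.

No such integer exists.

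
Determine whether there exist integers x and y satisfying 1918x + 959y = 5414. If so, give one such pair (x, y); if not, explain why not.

Both 1918 and 959 are divisible by gcd(1918, 959) = 959, hence so is any combination 1918x + 959y.
But 5414 = 959·5 + 619, so 959 ∤ 5414.
Hence no integers x, y satisfy the equation.

There are no such integers.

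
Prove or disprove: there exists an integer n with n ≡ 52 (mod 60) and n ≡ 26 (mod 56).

There is no such integer.

Both moduli are multiples of 4 = gcd(60, 56), so any solution would satisfy n ≡ 52 and n ≡ 26 modulo 4 simultaneously.
But 52 mod 4 = 0 while 26 mod 4 = 2, a contradiction.
Therefore no such n exists.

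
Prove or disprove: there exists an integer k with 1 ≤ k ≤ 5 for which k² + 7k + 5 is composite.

k = 3

At k = 3: 3² + 7·3 + 5 = 35 = 5·7, which is composite.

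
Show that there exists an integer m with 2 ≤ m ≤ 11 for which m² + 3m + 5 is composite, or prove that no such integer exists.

m = 10

At m = 10: 10² + 3·10 + 5 = 135 = 3·45, which is composite.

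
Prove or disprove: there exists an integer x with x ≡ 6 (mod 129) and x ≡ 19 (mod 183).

Both moduli are multiples of 3 = gcd(129, 183), so any solution would satisfy x ≡ 6 and x ≡ 19 modulo 3 simultaneously.
These are incompatible: 6 − 19 = -13 is not divisible by 3.
Hence the system has no solution.

No, no such integer exists.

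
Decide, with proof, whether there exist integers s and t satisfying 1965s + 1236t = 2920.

No, no such integers exist.

Any value of 1965s + 1236t is a multiple of gcd(1965, 1236) = 3.
However 2920 leaves remainder 1 on division by 3.
Therefore 1965s + 1236t = 2920 has no solution in integers.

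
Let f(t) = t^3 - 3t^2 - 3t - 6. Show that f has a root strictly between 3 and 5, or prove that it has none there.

Such a root exists.

f(3) = -15 and f(5) = 29, which have opposite signs.
Since f is a polynomial it is continuous on [3, 5].
By the Intermediate Value Theorem, f takes the value 0 somewhere in the open interval.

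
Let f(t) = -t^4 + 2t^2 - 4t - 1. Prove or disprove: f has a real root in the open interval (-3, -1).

Yes, f has a root in the interval.

f(-3) = -52 and f(-1) = 4, which have opposite signs.
f is continuous everywhere (it is a polynomial), in particular on [-3, -1].
By the Intermediate Value Theorem f must vanish at some point of (-3, -1).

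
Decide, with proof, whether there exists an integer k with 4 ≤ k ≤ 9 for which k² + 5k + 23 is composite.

There is no such integer k in that range.

The values for k = 4, 5, …, 9 are 59, 73, 89, 107, 127, 149, and each of these is prime.
So no value in the range makes the expression composite.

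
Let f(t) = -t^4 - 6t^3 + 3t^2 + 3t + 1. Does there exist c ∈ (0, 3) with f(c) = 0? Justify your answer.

Such a root exists.

f(0) = 1 and f(3) = -206, which have opposite signs.
As a polynomial, f is continuous on every closed interval.
The Intermediate Value Theorem then guarantees some c ∈ (0, 3) with f(c) = 0.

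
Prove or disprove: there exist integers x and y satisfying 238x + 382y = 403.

gcd(238, 382) = 2, so every integer of the form 238x + 382y is a multiple of 2.
But 403 is not a multiple of 2 (it leaves remainder 1).
So the equation is unsolvable over ℤ.

No, no such integers exist.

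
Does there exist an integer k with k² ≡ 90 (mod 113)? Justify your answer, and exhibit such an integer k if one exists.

113 is prime, so by Euler's criterion 90 is a square mod 113 iff 90^((113−1)/2) = 90^56 ≡ 1 (mod 113).
Squaring successively (mod 113): 90^2 = 8100 ≡ 77; 90^4 ≡ 77² = 5929 ≡ 53; 90^8 ≡ 53² = 2809 ≡ 97; 90^16 ≡ 97² = 9409 ≡ 30; 90^32 ≡ 30² = 900 ≡ 109.
Since 56 = 32 + 16 + 8, 90^56 ≡ 109 · 30 · 97; multiplying out mod 113: 109·30 = 3270 ≡ 106, then 106·97 = 10282 ≡ 112. Thus 90^56 ≡ 112 ≡ −1 (mod 113).
The value −1 means 90 is a non-residue modulo 113, so k² ≡ 90 (mod 113) is impossible.

No such integer exists.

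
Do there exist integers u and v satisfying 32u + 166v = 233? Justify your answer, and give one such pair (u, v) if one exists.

Both 32 and 166 are divisible by gcd(32, 166) = 2, hence so is any combination 32u + 166v.
However 233 leaves remainder 1 on division by 2.
Hence no integers u, v satisfy the equation.

There are no such integers.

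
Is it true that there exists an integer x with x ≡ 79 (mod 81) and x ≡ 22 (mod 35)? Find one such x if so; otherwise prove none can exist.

x = 2752

The moduli 81 and 35 are coprime, so by the Chinese Remainder Theorem a unique solution modulo 2835 exists.
Write x = 79 + 81t and require 79 + 81t ≡ 22 (mod 35), i.e. 81t ≡ 13 (mod 35).
81 ≡ 11 (mod 35), so this reads 11t ≡ 13 (mod 35). Note 11·16 = 176 ≡ 1 (mod 35) (as 176 − 1 = 5·35), so 11⁻¹ ≡ 16.
Multiplying by 16: t ≡ 16·13 = 208 ≡ 33 (mod 35).
Taking t = 33 gives x = 79 + 81·33 = 2752.
Verify: 2752 = 33·81 + 79 and 2752 = 78·35 + 22. ✓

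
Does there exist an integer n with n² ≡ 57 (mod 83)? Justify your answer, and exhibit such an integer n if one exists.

Apply Euler's criterion with the prime 83: 57 is a quadratic residue iff 57^41 ≡ 1 (mod 83), and a non-residue iff it is ≡ −1.
Repeated squaring mod 83: 57^2 = 3249 ≡ 12; 57^4 ≡ 12² = 144 ≡ 61; 57^8 ≡ 61² = 3721 ≡ 69; 57^16 ≡ 69² = 4761 ≡ 30; 57^32 ≡ 30² = 900 ≡ 70.
Since 41 = 32 + 8 + 1, 57^41 ≡ 70 · 69 · 57; multiplying out mod 83: 70·69 = 4830 ≡ 16, then 16·57 = 912 ≡ 82. Thus 57^41 ≡ 82 ≡ −1 (mod 83).
The value −1 means 57 is a non-residue modulo 83, so n² ≡ 57 (mod 83) is impossible.

There is no such integer.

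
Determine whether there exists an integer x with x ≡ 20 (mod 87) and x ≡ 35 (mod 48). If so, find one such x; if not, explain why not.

x = 803

gcd(87, 48) = 3. A simultaneous solution exists iff 20 ≡ 35 (mod 3); here 20 mod 3 = 2 = 35 mod 3, so it does.
Put x = 20 + 87t, so we need 87t ≡ 15 (mod 48), equivalently (divide by 3) 29t ≡ 5 (mod 16).
29 ≡ 13 (mod 16), so this reads 13t ≡ 5 (mod 16). Invert 13 mod 16 by the Euclidean algorithm: 16 = 1·13 + 3, 13 = 4·3 + 1, 3 = 3·1 + 0; back-substituting, 1 = 13 − 4·3 = 13 − 4·(16 − 1·13) = −4·16 + 5·13. Hence 13·5 ≡ 1, so 13⁻¹ ≡ 5 (mod 16).
Multiplying by 5: t ≡ 5·5 = 25 ≡ 9 (mod 16).
Then x = 20 + 87·9 = 803.
Indeed 803 ≡ 20 (mod 87) and 803 ≡ 35 (mod 48).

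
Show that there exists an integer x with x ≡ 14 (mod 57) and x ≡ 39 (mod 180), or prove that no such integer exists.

gcd(57, 180) = 3. If x ≡ 14 (mod 57) and x ≡ 39 (mod 180), then x ≡ 14 (mod 3) and x ≡ 39 (mod 3).
However 14 ≡ 2 and 39 ≡ 0 (mod 3), and 2 ≠ 0.
So no integer satisfies both congruences.

There is no such integer.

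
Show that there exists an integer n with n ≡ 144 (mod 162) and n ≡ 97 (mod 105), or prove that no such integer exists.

gcd(162, 105) = 3. If n ≡ 144 (mod 162) and n ≡ 97 (mod 105), then n ≡ 144 (mod 3) and n ≡ 97 (mod 3).
But 144 mod 3 = 0 while 97 mod 3 = 1, a contradiction.
So no integer satisfies both congruences.

No, no such integer exists.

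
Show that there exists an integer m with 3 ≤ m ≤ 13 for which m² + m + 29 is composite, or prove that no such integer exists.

At m = 4: 4² + 4 + 29 = 49 = 7·7, which is composite.

m = 4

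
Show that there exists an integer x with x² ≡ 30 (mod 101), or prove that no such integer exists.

Take x = 38. Then 38² = 1444 = 14·101 + 30, so 38² ≡ 30 (mod 101).

x = 38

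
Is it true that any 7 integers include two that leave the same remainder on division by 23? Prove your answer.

No; for instance {53, 54, 55, 56, 57, 58, 59} is a counterexample.

Take the 7 consecutive integers 53, 54, …, 59: their residues mod 23 are all distinct because 7 ≤ 23.
So no two of them leave the same remainder on division by 23; the claim fails for this set.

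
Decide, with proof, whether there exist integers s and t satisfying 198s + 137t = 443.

s = 14, t = -17

198 and 137 are coprime, so 198s + 137t ranges over all of ℤ.
Dividing repeatedly: 198 = 1·137 + 61, 137 = 2·61 + 15, 61 = 4·15 + 1, 15 = 15·1 + 0.
Back-substituting, 1 = 61 − 4·15 = 61 − 4·(137 − 2·61) = −4·137 + 9·61 = −4·137 + 9·(198 − 1·137) = 9·198 − 13·137; that is, 198·9 + 137·(-13) = 1.
Multiplying through by 443: s = 9·443 = 3987, t = (-13)·443 = -5759 is a solution.
Shifting by a multiple of (137, −198) keeps it a solution: s = 3987 − 29·137 = 14, t = -5759 + 29·198 = -17.
Indeed 198·14 + 137·(-17) = 2772 − 2329 = 443.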